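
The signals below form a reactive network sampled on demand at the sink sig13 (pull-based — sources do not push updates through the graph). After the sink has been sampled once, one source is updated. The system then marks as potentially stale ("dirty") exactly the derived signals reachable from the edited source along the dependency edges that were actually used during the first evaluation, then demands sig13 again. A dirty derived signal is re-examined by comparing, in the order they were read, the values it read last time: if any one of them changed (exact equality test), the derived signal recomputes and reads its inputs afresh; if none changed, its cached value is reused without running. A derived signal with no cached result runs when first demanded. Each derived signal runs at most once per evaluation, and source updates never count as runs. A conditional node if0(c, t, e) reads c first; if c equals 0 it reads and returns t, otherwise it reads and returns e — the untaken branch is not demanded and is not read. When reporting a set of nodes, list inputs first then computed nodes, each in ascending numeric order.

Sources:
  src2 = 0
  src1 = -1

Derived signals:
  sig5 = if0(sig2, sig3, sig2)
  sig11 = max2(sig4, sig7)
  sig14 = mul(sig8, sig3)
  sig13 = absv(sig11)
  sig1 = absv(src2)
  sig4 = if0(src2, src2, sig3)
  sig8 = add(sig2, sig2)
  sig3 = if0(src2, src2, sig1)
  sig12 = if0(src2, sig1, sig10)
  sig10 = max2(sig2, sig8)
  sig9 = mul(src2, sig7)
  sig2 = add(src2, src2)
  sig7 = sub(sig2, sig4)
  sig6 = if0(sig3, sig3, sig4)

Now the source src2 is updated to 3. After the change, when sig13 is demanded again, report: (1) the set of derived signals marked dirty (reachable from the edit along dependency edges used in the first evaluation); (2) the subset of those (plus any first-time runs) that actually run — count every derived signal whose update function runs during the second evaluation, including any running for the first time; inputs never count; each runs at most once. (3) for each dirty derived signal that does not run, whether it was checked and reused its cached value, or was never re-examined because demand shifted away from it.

Initial pass — values computed on the first demand:
  sig2 = add(0, 0) = 0
  sig4 = if0(src2=0 -> then branch src2) = 0
  sig7 = sub(0, 0) = 0
  sig11 = max2(0, 0) = 0
  sig13 = absv(0) = 0

Second demand — change propagation:
  sig1: newly demanded (no cache) — executes and yields 3.
  sig2: re-runs because src2 0->3; src2 0->3; new result 6.
  sig3: newly demanded (no cache) — executes and yields 3.
  sig4: re-runs because src2 0->3; src2 0->3; new result 3.
  sig7: re-runs because sig2 0->6; sig4 0->3; new result 3.
  sig11: re-runs because sig4 0->3; sig7 0->3; new result 3.
  sig13: re-runs because sig11 0->3; new result 3.

The important point: the flipped condition pulls in fresh nodes; sig1, sig3 run for the first time.

Dirty set: sig2, sig4, sig7, sig11, sig13.
Run set: sig1, sig2, sig3, sig4, sig7, sig11, sig13 (7 run).
All dirty derived signals ended up running.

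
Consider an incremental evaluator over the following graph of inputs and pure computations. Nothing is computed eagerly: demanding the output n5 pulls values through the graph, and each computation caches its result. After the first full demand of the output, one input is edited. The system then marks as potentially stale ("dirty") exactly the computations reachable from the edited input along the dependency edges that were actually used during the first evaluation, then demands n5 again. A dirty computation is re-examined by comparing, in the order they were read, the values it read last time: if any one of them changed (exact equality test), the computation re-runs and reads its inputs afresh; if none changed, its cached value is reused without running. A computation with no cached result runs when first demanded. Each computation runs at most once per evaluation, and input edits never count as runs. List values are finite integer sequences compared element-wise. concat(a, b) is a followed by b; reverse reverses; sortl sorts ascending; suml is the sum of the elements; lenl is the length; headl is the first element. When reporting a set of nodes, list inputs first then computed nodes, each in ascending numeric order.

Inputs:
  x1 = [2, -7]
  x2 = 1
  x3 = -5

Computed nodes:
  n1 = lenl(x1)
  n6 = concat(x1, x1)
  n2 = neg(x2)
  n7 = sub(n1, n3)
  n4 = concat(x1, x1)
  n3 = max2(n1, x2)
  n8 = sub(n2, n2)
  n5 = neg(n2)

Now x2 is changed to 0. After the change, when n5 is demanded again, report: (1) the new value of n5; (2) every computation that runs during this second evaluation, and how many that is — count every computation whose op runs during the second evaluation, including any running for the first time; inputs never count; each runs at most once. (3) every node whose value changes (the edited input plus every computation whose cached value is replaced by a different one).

Initial pass — values computed on the first demand:
  n2 = neg(1) = -1
  n5 = neg(-1) = 1

Second demand — change propagation:
  n2: re-runs because x2 1->0; new result 0.
  n5: re-runs because n2 -1->0; new result 0.

n5 now evaluates to 0.
Run set: n2, n5 (2 run).
Changed values: x2, n2, n5.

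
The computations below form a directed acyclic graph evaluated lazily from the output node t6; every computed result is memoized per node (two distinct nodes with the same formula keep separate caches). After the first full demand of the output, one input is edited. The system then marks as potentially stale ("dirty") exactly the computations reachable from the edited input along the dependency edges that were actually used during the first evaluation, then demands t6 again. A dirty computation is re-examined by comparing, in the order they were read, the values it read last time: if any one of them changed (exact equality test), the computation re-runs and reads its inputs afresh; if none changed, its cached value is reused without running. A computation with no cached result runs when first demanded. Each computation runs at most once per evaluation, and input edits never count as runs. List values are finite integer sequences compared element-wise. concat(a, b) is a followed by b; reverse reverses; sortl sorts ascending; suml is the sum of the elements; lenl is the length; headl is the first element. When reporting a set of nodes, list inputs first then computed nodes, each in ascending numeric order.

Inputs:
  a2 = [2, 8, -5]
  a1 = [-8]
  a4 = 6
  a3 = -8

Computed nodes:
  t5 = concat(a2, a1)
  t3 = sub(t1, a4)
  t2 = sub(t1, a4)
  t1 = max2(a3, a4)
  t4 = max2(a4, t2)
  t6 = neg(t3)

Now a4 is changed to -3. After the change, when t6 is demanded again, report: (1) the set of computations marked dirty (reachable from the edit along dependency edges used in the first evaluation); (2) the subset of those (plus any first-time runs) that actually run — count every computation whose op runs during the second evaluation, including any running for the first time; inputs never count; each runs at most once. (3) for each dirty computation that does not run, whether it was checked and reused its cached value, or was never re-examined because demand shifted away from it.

The edit dirties: t1, t3, t6.
2 computations run: t1, t3.
Cache hits after checking: t6.
Note the absorption at t3: it re-runs yet its value is the same, leaving the output's value untouched.

First demand of the output computes:
  t1 = max2(-8, 6) = 6
  t3 = sub(6, 6) = 0
  t6 = neg(0) = 0

After the edit, cleaning proceeds:
  t1: a read changed (a4 6->-3) — executes, giving -3.
  t3: a read changed (t1 6->-3; a4 6->-3) — executes, giving 0 — identical to its old value.
  t6: dirty, but its reads are unchanged (t3 unchanged); cached 0 stands.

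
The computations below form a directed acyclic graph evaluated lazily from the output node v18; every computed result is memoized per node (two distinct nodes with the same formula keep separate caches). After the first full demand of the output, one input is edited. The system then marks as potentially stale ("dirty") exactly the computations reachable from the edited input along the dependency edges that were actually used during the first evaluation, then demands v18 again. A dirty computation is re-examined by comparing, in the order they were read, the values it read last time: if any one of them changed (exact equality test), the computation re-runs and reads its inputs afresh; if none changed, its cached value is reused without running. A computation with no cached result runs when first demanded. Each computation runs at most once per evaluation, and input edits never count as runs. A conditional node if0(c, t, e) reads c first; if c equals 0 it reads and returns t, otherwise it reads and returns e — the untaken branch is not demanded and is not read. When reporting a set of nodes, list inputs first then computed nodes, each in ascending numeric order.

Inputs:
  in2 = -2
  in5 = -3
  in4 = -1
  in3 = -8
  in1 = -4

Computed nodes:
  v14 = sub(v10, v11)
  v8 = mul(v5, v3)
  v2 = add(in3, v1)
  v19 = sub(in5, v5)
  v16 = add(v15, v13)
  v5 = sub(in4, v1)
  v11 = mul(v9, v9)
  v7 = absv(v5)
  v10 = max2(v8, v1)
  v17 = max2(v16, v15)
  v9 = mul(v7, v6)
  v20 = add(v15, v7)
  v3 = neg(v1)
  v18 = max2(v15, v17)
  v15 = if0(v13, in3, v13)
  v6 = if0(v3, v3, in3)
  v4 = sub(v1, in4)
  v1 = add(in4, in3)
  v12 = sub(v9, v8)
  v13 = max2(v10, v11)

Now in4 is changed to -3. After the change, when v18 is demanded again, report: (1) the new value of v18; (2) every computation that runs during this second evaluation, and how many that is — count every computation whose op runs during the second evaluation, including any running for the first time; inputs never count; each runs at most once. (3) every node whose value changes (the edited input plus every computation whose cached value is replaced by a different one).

Demanding v18 again yields 8192.
7 computations run: v1, v3, v5, v6, v8, v10, v13.
The nodes whose values change: in4, v1, v3, v8, v10.
Note where the cutoff bites: v7 is checked, finds nothing changed, and keeps its cache.

First demand of the output computes:
  v1 = add(-1, -8) = -9
  v3 = neg(-9) = 9
  v5 = sub(-1, -9) = 8
  v6 = if0(v3=9 -> else branch in3) = -8
  v7 = absv(8) = 8
  v8 = mul(8, 9) = 72
  v9 = mul(8, -8) = -64
  v10 = max2(72, -9) = 72
  v11 = mul(-64, -64) = 4096
  v13 = max2(72, 4096) = 4096
  v15 = if0(v13=4096 -> else branch v13) = 4096
  v16 = add(4096, 4096) = 8192
  v17 = max2(8192, 4096) = 8192
  v18 = max2(4096, 8192) = 8192

After the edit, cleaning proceeds:
  v1: a read changed (in4 -1->-3) — executes, giving -11.
  v3: a read changed (v1 -9->-11) — executes, giving 11.
  v5: a read changed (in4 -1->-3; v1 -9->-11) — executes, giving 8 — identical to its old value.
  v6: a read changed (v3 9->11) — executes, giving -8 — identical to its old value.
  v7: dirty, but its reads are unchanged (v5 unchanged); cached 8 stands.
  v8: a read changed (v3 9->11) — executes, giving 88.
  v9: dirty, but its reads are unchanged (v7 unchanged, v6 unchanged); cached -64 stands.
  v10: a read changed (v8 72->88; v1 -9->-11) — executes, giving 88.
  v11: dirty, but its reads are unchanged (v9 unchanged, v9 unchanged); cached 4096 stands.
  v13: a read changed (v10 72->88) — executes, giving 4096 — identical to its old value.
  v15: dirty, but its reads are unchanged (v13 unchanged, v13 unchanged); cached 4096 stands.
  v16: dirty, but its reads are unchanged (v15 unchanged, v13 unchanged); cached 8192 stands.
  v17: dirty, but its reads are unchanged (v16 unchanged, v15 unchanged); cached 8192 stands.
  v18: dirty, but its reads are unchanged (v15 unchanged, v17 unchanged); cached 8192 stands.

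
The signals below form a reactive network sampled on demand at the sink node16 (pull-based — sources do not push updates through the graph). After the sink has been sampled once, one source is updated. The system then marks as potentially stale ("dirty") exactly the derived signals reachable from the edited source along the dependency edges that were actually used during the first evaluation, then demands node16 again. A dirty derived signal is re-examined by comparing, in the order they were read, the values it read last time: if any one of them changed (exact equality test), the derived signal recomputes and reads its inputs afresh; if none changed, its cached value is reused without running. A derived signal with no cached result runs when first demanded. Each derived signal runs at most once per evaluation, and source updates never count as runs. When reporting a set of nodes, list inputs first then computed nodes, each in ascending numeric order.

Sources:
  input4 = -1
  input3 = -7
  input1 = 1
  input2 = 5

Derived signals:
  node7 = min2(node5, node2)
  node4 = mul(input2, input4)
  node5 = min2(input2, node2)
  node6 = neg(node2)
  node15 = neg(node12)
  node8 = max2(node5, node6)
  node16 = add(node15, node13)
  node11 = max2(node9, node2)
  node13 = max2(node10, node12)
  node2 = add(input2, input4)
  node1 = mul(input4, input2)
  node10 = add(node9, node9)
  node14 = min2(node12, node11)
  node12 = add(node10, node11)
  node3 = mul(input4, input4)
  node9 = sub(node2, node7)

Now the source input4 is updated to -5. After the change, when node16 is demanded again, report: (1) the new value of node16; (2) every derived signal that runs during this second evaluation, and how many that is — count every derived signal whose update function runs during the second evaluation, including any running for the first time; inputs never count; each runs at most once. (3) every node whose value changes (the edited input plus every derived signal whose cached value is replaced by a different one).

Initial pass — values computed on the first demand:
  node2 = add(5, -1) = 4
  node5 = min2(5, 4) = 4
  node7 = min2(4, 4) = 4
  node9 = sub(4, 4) = 0
  node10 = add(0, 0) = 0
  node11 = max2(0, 4) = 4
  node12 = add(0, 4) = 4
  node13 = max2(0, 4) = 4
  node15 = neg(4) = -4
  node16 = add(-4, 4) = 0

Second demand — change propagation:
  node2: re-runs because input4 -1->-5; new result 0.
  node5: re-runs because node2 4->0; new result 0.
  node7: re-runs because node5 4->0; node2 4->0; new result 0.
  node9: re-runs because node2 4->0; node7 4->0; new result 0 (unchanged).
  node10: re-examined; everything it read last time is the same (node9 unchanged, node9 unchanged) — cache 0 kept, no run.
  node11: re-runs because node2 4->0; new result 0.
  node12: re-runs because node11 4->0; new result 0.
  node13: re-runs because node12 4->0; new result 0.
  node15: re-runs because node12 4->0; new result 0.
  node16: re-runs because node15 -4->0; node13 4->0; new result 0 (unchanged).

The important point: at node10 every value read last time is unchanged, so the dirty flag clears without a run.

node16 now evaluates to 0.
Run set: node2, node5, node7, node9, node11, node12, node13, node15, node16 (9 run).
Changed values: input4, node2, node5, node7, node11, node12, node13, node15.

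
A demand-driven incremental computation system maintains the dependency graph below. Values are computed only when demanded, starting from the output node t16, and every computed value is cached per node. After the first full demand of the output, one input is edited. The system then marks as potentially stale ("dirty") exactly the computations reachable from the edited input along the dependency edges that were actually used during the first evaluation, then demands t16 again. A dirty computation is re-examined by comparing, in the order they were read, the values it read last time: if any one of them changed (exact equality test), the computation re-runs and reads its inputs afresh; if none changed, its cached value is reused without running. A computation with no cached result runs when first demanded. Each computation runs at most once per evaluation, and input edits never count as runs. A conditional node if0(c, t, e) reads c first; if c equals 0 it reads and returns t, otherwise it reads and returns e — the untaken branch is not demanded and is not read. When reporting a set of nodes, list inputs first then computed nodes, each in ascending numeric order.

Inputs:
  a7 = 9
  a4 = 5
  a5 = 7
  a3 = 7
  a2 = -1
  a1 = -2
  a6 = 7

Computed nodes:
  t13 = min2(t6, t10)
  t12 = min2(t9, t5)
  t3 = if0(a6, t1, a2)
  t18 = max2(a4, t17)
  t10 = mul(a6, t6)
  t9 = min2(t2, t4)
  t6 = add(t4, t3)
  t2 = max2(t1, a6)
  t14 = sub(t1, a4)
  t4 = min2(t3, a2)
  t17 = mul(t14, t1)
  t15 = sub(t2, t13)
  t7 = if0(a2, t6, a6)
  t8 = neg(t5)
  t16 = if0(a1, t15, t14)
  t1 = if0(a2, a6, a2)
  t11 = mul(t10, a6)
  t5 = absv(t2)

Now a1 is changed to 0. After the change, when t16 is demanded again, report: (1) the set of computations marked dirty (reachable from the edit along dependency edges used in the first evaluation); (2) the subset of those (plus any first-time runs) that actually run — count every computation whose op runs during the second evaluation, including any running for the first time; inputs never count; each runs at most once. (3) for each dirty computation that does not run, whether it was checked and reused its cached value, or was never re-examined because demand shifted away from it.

Marked dirty: t16.
Computations that run: t2, t3, t4, t6, t10, t13, t15, t16 — 8 in total.
Every dirty computation ran.
Key observation: a condition flipped, so demand reaches new nodes — t2, t3, t4, t6, t10, t13, t15 run for the first time.

First evaluation (everything demanded from the output):
  t1 = if0(a2=-1 -> else branch a2) = -1
  t14 = sub(-1, 5) = -6
  t16 = if0(a1=-2 -> else branch t14) = -6

Propagation after the edit:
  t2: demanded for the first time — runs, produces 7.
  t3: demanded for the first time — runs, produces -1.
  t4: demanded for the first time — runs, produces -1.
  t6: demanded for the first time — runs, produces -2.
  t10: demanded for the first time — runs, produces -14.
  t13: demanded for the first time — runs, produces -14.
  t15: demanded for the first time — runs, produces 21.
  t16: runs — a1 -2->0; result 21.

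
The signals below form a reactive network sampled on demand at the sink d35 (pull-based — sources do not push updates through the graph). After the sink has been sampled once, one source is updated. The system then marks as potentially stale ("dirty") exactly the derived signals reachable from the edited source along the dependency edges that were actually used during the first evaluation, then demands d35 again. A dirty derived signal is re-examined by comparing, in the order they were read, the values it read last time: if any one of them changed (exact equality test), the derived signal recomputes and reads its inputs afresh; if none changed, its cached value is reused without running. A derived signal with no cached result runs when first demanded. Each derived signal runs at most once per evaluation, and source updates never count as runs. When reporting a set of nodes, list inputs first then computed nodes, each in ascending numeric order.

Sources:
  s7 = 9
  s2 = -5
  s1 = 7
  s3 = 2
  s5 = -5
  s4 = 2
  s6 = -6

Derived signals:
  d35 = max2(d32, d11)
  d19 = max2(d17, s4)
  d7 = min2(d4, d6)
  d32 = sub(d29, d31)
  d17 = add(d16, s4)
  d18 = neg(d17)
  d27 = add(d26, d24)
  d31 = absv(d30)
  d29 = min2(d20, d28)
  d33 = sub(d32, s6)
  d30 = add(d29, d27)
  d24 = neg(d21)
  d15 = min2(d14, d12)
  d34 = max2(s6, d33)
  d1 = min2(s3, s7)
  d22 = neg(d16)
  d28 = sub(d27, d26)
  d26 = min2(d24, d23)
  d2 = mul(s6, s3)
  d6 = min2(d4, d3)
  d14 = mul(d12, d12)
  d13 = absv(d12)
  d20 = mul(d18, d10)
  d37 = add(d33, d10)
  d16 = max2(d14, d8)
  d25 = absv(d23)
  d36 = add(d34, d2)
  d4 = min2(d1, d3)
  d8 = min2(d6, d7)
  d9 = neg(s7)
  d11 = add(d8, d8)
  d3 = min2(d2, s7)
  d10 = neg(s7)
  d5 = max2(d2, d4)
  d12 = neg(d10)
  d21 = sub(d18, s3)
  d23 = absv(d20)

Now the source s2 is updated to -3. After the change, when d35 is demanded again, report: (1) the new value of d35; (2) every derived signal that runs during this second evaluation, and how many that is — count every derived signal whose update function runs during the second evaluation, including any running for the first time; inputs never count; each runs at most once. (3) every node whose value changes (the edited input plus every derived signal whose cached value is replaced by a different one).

d35 now evaluates to -24.
Run set: none (0 run).
Changed values: s2.
The important point: nothing the output needs ever reads s2, so the edit is invisible to it.

Initial pass — values computed on the first demand:
  d1 = min2(2, 9) = 2
  d2 = mul(-6, 2) = -12
  d3 = min2(-12, 9) = -12
  d4 = min2(2, -12) = -12
  d6 = min2(-12, -12) = -12
  d7 = min2(-12, -12) = -12
  d8 = min2(-12, -12) = -12
  d10 = neg(9) = -9
  d11 = add(-12, -12) = -24
  d12 = neg(-9) = 9
  d14 = mul(9, 9) = 81
  d16 = max2(81, -12) = 81
  d17 = add(81, 2) = 83
  d18 = neg(83) = -83
  d20 = mul(-83, -9) = 747
  d21 = sub(-83, 2) = -85
  d23 = absv(747) = 747
  d24 = neg(-85) = 85
  d26 = min2(85, 747) = 85
  d27 = add(85, 85) = 170
  d28 = sub(170, 85) = 85
  d29 = min2(747, 85) = 85
  d30 = add(85, 170) = 255
  d31 = absv(255) = 255
  d32 = sub(85, 255) = -170
  d35 = max2(-170, -24) = -24

Second demand — change propagation:
  no demanded computation ever read s2, so the edit dirties nothing and nothing runs.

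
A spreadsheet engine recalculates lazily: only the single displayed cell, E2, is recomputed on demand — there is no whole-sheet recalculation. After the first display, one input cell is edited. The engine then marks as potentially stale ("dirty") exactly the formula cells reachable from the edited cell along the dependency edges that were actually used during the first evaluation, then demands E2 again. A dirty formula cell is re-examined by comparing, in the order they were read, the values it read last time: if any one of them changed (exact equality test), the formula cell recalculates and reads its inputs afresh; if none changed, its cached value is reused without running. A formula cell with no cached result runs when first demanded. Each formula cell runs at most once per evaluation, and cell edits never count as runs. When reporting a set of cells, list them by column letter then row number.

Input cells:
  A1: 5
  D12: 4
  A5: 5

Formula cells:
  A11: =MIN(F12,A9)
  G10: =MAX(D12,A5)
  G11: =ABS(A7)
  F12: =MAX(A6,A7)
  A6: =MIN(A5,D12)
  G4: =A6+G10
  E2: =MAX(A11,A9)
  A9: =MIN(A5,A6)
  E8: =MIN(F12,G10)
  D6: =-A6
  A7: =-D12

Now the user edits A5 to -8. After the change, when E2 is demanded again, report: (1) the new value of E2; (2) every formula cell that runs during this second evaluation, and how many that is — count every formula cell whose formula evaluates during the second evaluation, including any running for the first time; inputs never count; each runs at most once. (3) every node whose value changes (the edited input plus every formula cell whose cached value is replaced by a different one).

New value of E2: -8.
Formula cells that run: A6, A9, A11, E2, F12 — 5 in total.
Values that change: A5, A6, A9, A11, E2, F12.

First evaluation (everything demanded from the output):
  A6 = MIN(5, 4) = 4
  A7 = -(4) = -4
  A9 = MIN(5, 4) = 4
  F12 = MAX(4, -4) = 4
  A11 = MIN(4, 4) = 4
  E2 = MAX(4, 4) = 4

Propagation after the edit:
  A6: runs — A5 5->-8; result -8.
  A9: runs — A5 5->-8; A6 4->-8; result -8.
  F12: runs — A6 4->-8; result -4.
  A11: runs — F12 4->-4; A9 4->-8; result -8.
  E2: runs — A11 4->-8; A9 4->-8; result -8.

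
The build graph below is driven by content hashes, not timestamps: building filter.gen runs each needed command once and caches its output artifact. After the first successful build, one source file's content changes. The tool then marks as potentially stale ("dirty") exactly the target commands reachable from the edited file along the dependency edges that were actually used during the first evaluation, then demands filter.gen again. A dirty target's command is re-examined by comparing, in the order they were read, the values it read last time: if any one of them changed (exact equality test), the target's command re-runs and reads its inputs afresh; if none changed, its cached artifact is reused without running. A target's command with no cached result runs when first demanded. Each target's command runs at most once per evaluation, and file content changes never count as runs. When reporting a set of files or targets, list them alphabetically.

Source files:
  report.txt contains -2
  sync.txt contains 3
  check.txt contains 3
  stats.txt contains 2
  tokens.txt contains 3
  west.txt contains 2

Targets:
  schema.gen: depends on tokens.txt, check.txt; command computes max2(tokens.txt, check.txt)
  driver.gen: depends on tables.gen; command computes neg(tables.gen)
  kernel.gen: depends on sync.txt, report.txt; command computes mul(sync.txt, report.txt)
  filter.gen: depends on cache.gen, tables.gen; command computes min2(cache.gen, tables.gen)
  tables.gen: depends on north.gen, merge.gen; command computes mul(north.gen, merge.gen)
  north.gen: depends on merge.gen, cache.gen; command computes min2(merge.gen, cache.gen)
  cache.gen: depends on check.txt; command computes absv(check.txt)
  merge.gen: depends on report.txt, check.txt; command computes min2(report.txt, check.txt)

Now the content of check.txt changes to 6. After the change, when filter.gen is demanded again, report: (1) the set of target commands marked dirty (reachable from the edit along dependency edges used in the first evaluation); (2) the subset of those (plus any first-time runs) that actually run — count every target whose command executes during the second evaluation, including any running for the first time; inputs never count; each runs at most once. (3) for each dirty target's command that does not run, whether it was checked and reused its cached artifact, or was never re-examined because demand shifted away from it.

Initial pass — values computed on the first demand:
  cache.gen = absv(3) = 3
  merge.gen = min2(-2, 3) = -2
  north.gen = min2(-2, 3) = -2
  tables.gen = mul(-2, -2) = 4
  filter.gen = min2(3, 4) = 3

Second demand — change propagation:
  cache.gen: re-runs because check.txt 3->6; new result 6.
  merge.gen: re-runs because check.txt 3->6; new result -2 (unchanged).
  north.gen: re-runs because cache.gen 3->6; new result -2 (unchanged).
  tables.gen: re-examined; everything it read last time is the same (north.gen unchanged, merge.gen unchanged) — cache 4 kept, no run.
  filter.gen: re-runs because cache.gen 3->6; new result 4.

The important point: at tables.gen every value read last time is unchanged, so the dirty flag clears without a run.

Dirty set: cache.gen, filter.gen, merge.gen, north.gen, tables.gen.
Run set: cache.gen, filter.gen, merge.gen, north.gen (4 run).
Re-examined without running (cache reused): tables.gen.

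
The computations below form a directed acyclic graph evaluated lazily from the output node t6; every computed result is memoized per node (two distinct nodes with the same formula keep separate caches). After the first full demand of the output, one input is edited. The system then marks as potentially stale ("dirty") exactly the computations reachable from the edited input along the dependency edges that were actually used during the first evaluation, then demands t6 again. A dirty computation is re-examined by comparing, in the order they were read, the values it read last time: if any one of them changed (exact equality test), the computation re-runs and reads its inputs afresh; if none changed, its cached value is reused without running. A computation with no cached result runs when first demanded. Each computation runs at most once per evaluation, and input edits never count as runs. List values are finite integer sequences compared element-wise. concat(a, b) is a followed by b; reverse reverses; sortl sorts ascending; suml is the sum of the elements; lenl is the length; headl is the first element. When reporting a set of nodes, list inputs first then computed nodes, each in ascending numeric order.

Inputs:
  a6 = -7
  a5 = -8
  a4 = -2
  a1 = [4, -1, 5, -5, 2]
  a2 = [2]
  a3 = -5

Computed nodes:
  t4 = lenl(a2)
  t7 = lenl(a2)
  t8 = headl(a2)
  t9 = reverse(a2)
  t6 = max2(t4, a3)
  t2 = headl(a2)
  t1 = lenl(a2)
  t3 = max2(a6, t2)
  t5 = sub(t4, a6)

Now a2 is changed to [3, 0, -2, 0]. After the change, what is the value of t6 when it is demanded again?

Demanding t6 again yields 4.

First demand of the output computes:
  t4 = lenl([2]) = 1
  t6 = max2(1, -5) = 1

After the edit, cleaning proceeds:
  t4: a read changed (a2 [2]->[3, 0, -2, 0]) — executes, giving 4.
  t6: a read changed (t4 1->4) — executes, giving 4.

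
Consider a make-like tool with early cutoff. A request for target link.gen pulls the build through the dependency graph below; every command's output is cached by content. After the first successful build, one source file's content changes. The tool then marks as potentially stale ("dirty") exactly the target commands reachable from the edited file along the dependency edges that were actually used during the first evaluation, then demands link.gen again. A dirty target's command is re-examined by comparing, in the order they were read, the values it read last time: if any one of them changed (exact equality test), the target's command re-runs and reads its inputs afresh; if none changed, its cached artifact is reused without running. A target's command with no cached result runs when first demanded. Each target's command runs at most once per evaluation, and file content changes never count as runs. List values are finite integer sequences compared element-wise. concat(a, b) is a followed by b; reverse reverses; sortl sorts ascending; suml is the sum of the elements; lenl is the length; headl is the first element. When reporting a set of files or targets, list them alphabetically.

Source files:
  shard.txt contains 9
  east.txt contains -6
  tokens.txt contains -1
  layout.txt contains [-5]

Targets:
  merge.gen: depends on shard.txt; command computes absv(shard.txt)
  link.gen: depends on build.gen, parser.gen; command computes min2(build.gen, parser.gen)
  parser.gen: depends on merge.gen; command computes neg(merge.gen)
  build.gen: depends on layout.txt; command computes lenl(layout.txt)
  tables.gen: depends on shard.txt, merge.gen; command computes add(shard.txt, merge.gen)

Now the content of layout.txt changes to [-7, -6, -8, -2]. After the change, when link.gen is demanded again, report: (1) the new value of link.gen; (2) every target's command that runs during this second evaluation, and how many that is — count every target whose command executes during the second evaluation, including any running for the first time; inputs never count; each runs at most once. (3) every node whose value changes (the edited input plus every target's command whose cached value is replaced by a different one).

First demand of the output computes:
  build.gen = lenl([-5]) = 1
  merge.gen = absv(9) = 9
  parser.gen = neg(9) = -9
  link.gen = min2(1, -9) = -9

After the edit, cleaning proceeds:
  build.gen: a read changed (layout.txt [-5]->[-7, -6, -8, -2]) — executes, giving 4.
  link.gen: a read changed (build.gen 1->4) — executes, giving -9 — identical to its old value.

Demanding link.gen again yields -9.
2 target commands run: build.gen, link.gen.
The nodes whose values change: build.gen, layout.txt.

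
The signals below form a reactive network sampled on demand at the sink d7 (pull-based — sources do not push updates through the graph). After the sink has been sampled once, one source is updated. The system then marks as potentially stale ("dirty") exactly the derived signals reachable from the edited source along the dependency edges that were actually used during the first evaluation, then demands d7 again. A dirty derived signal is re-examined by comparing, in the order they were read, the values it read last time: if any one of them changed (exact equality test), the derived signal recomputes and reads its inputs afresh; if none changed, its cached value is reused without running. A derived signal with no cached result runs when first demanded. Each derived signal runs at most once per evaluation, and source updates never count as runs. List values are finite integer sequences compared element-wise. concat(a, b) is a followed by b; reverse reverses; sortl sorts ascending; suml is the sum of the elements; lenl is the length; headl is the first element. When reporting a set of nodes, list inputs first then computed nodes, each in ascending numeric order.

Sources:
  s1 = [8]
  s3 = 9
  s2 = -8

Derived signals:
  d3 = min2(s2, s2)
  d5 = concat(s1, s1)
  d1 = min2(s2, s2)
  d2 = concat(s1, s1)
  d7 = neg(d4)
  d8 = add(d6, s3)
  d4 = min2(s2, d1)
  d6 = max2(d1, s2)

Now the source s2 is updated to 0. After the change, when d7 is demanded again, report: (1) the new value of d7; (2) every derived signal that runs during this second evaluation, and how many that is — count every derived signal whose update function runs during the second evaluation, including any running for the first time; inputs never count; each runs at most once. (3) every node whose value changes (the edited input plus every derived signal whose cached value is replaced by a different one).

d7 now evaluates to 0.
Run set: d1, d4, d7 (3 run).
Changed values: s2, d1, d4, d7.

Initial pass — values computed on the first demand:
  d1 = min2(-8, -8) = -8
  d4 = min2(-8, -8) = -8
  d7 = neg(-8) = 8

Second demand — change propagation:
  d1: re-runs because s2 -8->0; s2 -8->0; new result 0.
  d4: re-runs because s2 -8->0; d1 -8->0; new result 0.
  d7: re-runs because d4 -8->0; new result 0.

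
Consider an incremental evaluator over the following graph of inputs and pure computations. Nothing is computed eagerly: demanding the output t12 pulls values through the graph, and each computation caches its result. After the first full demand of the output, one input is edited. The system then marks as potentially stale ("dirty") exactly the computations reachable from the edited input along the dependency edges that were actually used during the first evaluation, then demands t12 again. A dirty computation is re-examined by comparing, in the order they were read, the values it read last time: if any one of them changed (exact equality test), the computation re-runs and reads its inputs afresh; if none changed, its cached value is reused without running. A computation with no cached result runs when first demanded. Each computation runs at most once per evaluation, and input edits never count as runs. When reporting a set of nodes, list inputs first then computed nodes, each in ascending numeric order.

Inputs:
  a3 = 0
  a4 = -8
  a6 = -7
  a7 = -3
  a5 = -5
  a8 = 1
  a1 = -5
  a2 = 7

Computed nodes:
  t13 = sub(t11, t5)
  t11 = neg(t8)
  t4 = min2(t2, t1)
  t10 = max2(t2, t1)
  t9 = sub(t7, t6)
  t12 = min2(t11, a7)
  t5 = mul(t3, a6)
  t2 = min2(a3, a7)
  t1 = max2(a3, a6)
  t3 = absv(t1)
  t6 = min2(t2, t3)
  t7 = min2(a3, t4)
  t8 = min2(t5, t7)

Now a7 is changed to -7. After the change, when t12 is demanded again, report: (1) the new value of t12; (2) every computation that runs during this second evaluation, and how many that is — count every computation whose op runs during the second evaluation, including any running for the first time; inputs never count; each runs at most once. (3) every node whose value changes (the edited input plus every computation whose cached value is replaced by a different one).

t12 now evaluates to -7.
Run set: t2, t4, t7, t8, t11, t12 (6 run).
Changed values: a7, t2, t4, t7, t8, t11, t12.

Initial pass — values computed on the first demand:
  t1 = max2(0, -7) = 0
  t2 = min2(0, -3) = -3
  t3 = absv(0) = 0
  t4 = min2(-3, 0) = -3
  t5 = mul(0, -7) = 0
  t7 = min2(0, -3) = -3
  t8 = min2(0, -3) = -3
  t11 = neg(-3) = 3
  t12 = min2(3, -3) = -3

Second demand — change propagation:
  t2: re-runs because a7 -3->-7; new result -7.
  t4: re-runs because t2 -3->-7; new result -7.
  t7: re-runs because t4 -3->-7; new result -7.
  t8: re-runs because t7 -3->-7; new result -7.
  t11: re-runs because t8 -3->-7; new result 7.
  t12: re-runs because t11 3->7; a7 -3->-7; new result -7.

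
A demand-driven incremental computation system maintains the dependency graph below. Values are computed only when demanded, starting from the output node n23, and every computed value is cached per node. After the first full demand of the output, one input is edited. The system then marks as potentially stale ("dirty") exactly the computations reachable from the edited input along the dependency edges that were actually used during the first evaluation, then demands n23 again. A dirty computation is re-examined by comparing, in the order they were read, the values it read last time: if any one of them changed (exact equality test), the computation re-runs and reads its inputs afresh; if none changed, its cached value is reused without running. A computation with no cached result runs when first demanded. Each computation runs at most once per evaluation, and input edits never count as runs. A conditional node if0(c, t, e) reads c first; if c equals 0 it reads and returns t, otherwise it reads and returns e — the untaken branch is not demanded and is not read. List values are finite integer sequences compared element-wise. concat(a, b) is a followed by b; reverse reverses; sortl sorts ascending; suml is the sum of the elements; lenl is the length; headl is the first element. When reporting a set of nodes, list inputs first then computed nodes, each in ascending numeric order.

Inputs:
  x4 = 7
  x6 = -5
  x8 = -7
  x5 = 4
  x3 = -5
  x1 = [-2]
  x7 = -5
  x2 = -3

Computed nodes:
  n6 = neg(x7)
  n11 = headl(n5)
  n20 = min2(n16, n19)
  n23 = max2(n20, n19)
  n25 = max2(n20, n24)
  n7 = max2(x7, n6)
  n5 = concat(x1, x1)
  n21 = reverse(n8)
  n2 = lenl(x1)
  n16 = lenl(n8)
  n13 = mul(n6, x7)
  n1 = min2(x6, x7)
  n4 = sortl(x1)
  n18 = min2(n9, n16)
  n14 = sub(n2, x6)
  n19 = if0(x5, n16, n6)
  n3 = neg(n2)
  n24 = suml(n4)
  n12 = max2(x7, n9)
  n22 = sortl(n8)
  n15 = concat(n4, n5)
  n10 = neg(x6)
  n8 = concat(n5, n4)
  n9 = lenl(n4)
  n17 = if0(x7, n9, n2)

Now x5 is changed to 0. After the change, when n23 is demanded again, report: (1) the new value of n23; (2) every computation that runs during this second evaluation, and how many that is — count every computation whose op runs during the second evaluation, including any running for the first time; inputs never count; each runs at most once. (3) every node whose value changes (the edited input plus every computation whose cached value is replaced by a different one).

First evaluation (everything demanded from the output):
  n4 = sortl([-2]) = [-2]
  n5 = concat([-2], [-2]) = [-2, -2]
  n6 = neg(-5) = 5
  n8 = concat([-2, -2], [-2]) = [-2, -2, -2]
  n16 = lenl([-2, -2, -2]) = 3
  n19 = if0(x5=4 -> else branch n6) = 5
  n20 = min2(3, 5) = 3
  n23 = max2(3, 5) = 5

Propagation after the edit:
  n19: runs — x5 4->0; result 3.
  n20: runs — n19 5->3; result 3 (same value as before).
  n23: runs — n19 5->3; result 3.

New value of n23: 3.
Computations that run: n19, n20, n23 — 3 in total.
Values that change: x5, n19, n23.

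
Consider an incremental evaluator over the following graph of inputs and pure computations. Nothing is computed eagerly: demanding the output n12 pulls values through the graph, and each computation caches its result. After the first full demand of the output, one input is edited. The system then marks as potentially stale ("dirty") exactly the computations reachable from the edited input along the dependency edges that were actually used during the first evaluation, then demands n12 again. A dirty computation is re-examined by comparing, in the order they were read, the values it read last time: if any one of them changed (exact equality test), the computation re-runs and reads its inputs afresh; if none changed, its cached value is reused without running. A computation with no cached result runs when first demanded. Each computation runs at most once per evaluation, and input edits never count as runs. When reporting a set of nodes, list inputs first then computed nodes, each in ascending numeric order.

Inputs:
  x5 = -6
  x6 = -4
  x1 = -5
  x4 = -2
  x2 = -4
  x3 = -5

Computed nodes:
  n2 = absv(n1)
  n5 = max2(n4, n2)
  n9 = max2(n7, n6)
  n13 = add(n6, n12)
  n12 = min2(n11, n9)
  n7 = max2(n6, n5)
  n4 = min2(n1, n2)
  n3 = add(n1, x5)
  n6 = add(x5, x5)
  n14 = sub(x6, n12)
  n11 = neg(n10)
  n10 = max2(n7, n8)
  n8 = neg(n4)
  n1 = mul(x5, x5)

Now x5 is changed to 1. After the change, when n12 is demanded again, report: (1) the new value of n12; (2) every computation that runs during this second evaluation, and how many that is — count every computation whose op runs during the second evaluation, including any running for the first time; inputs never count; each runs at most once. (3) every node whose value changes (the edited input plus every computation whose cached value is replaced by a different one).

n12 now evaluates to -2.
Run set: n1, n2, n4, n5, n6, n7, n8, n9, n10, n11, n12 (11 run).
Changed values: x5, n1, n2, n4, n5, n6, n7, n8, n9, n10, n11, n12.

Initial pass — values computed on the first demand:
  n1 = mul(-6, -6) = 36
  n2 = absv(36) = 36
  n4 = min2(36, 36) = 36
  n5 = max2(36, 36) = 36
  n6 = add(-6, -6) = -12
  n7 = max2(-12, 36) = 36
  n8 = neg(36) = -36
  n9 = max2(36, -12) = 36
  n10 = max2(36, -36) = 36
  n11 = neg(36) = -36
  n12 = min2(-36, 36) = -36

Second demand — change propagation:
  n1: re-runs because x5 -6->1; x5 -6->1; new result 1.
  n2: re-runs because n1 36->1; new result 1.
  n4: re-runs because n1 36->1; n2 36->1; new result 1.
  n5: re-runs because n4 36->1; n2 36->1; new result 1.
  n6: re-runs because x5 -6->1; x5 -6->1; new result 2.
  n7: re-runs because n6 -12->2; n5 36->1; new result 2.
  n8: re-runs because n4 36->1; new result -1.
  n9: re-runs because n7 36->2; n6 -12->2; new result 2.
  n10: re-runs because n7 36->2; n8 -36->-1; new result 2.
  n11: re-runs because n10 36->2; new result -2.
  n12: re-runs because n11 -36->-2; n9 36->2; new result -2.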